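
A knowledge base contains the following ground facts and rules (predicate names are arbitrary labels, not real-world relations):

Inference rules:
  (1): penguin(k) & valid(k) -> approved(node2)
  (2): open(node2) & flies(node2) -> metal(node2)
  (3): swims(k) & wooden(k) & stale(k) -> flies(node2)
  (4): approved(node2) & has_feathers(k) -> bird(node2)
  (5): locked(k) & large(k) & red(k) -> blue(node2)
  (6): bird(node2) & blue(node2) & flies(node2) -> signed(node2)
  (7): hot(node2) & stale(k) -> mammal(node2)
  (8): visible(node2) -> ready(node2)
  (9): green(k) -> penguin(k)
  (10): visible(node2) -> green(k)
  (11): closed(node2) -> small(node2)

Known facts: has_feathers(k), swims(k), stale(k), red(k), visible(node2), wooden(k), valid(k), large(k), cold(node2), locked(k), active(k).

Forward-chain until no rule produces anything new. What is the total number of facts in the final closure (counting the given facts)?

Round 1 — (3), (5), (8), (10), derive flies(node2), blue(node2), ready(node2), green(k).
Round 2 — (9), derive penguin(k).
Round 3 — (1), derive approved(node2).
Round 4 — (4), derive bird(node2).
Round 5 — (6), derive signed(node2).
Closure: {active(k), approved(node2), bird(node2), blue(node2), cold(node2), flies(node2), green(k), has_feathers(k), large(k), locked(k), penguin(k), ready(node2), red(k), signed(node2), stale(k), swims(k), valid(k), visible(node2), wooden(k)} — 19 facts.

19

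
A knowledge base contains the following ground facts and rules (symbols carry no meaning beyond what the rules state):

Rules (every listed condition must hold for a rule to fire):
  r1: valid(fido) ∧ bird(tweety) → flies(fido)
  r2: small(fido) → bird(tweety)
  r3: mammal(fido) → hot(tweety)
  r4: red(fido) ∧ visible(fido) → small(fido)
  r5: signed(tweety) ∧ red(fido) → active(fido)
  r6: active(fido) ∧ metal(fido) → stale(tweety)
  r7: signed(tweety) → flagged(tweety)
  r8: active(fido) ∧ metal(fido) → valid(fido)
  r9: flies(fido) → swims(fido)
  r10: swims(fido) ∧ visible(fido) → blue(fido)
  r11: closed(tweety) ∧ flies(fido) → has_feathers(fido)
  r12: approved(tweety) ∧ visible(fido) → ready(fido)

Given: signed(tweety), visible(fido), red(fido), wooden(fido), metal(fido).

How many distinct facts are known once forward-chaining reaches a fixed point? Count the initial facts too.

14

Round 1: r4 [red(fido) ∧ visible(fido) → small(fido)]; r5 [signed(tweety) ∧ red(fido) → active(fido)]; r7 [signed(tweety) → flagged(tweety)]. Adds small(fido), active(fido), flagged(tweety).
Round 2: r2 [small(fido) → bird(tweety)]; r6 [active(fido) ∧ metal(fido) → stale(tweety)]; r8 [active(fido) ∧ metal(fido) → valid(fido)]. Adds bird(tweety), stale(tweety), valid(fido).
Round 3: r1 [valid(fido) ∧ bird(tweety) → flies(fido)]. Adds flies(fido).
Round 4: r9 [flies(fido) → swims(fido)]. Adds swims(fido).
Round 5: r10 [swims(fido) ∧ visible(fido) → blue(fido)]. Adds blue(fido).
Closure: {active(fido), bird(tweety), blue(fido), flagged(tweety), flies(fido), metal(fido), red(fido), signed(tweety), small(fido), stale(tweety), swims(fido), valid(fido), visible(fido), wooden(fido)} — 14 facts.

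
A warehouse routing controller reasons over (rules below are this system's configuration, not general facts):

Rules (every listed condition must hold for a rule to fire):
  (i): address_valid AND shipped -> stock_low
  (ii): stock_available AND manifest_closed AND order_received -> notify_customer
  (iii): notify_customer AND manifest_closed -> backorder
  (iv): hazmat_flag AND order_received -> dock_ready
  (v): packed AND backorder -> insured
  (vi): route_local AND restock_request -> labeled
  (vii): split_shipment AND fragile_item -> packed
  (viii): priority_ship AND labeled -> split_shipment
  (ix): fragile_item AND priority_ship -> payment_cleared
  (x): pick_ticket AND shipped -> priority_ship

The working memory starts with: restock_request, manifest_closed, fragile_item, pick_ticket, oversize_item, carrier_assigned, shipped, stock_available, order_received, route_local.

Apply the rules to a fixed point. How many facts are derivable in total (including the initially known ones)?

18

Round 1 fires (ii), (vi), (x), giving notify_customer, labeled, priority_ship.
Round 2 fires (iii), (viii), (ix), giving backorder, split_shipment, payment_cleared.
Round 3 fires (vii), giving packed.
Round 4 fires (v), giving insured.
Closure: {backorder, carrier_assigned, fragile_item, insured, labeled, manifest_closed, notify_customer, order_received, oversize_item, packed, payment_cleared, pick_ticket, priority_ship, restock_request, route_local, shipped, split_shipment, stock_available} — 18 facts.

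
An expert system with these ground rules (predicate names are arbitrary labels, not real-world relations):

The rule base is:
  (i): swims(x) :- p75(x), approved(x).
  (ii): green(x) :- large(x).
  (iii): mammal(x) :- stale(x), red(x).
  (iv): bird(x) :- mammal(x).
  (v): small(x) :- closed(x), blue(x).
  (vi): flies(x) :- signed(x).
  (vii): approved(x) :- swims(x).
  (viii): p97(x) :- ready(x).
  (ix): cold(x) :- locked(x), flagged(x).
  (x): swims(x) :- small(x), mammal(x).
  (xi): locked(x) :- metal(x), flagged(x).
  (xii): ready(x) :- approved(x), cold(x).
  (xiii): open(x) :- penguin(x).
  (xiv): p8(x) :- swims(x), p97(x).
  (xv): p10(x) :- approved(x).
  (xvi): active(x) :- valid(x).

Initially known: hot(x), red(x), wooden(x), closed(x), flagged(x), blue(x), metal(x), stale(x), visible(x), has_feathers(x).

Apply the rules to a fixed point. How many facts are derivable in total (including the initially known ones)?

Round 1: (iii) [mammal(x) :- stale(x), red(x).]; (v) [small(x) :- closed(x), blue(x).]; (xi) [locked(x) :- metal(x), flagged(x).]. Adds mammal(x), small(x), locked(x).
Round 2: (iv) [bird(x) :- mammal(x).]; (ix) [cold(x) :- locked(x), flagged(x).]; (x) [swims(x) :- small(x), mammal(x).]. Adds bird(x), cold(x), swims(x).
Round 3: (vii) [approved(x) :- swims(x).]. Adds approved(x).
Round 4: (xii) [ready(x) :- approved(x), cold(x).]; (xv) [p10(x) :- approved(x).]. Adds ready(x), p10(x).
Round 5: (viii) [p97(x) :- ready(x).]. Adds p97(x).
Round 6: (xiv) [p8(x) :- swims(x), p97(x).]. Adds p8(x).
Closure: {approved(x), bird(x), blue(x), closed(x), cold(x), flagged(x), has_feathers(x), hot(x), locked(x), mammal(x), metal(x), p10(x), p8(x), p97(x), ready(x), red(x), small(x), stale(x), swims(x), visible(x), wooden(x)} — 21 facts.

21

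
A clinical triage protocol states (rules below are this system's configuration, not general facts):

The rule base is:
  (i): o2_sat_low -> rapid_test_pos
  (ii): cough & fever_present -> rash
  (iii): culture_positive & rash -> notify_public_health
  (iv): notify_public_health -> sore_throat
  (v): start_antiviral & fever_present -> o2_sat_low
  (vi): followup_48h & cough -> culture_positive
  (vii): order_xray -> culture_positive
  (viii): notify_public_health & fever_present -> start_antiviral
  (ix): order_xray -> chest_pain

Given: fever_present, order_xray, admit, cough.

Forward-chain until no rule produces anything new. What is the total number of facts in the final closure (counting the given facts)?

Round 1 — (ii), (vii), (ix), derive rash, culture_positive, chest_pain.
Round 2 — (iii), derive notify_public_health.
Round 3 — (iv), (viii), derive sore_throat, start_antiviral.
Round 4 — (v), derive o2_sat_low.
Round 5 — (i), derive rapid_test_pos.
Closure: {admit, chest_pain, cough, culture_positive, fever_present, notify_public_health, o2_sat_low, order_xray, rapid_test_pos, rash, sore_throat, start_antiviral} — 12 facts.

12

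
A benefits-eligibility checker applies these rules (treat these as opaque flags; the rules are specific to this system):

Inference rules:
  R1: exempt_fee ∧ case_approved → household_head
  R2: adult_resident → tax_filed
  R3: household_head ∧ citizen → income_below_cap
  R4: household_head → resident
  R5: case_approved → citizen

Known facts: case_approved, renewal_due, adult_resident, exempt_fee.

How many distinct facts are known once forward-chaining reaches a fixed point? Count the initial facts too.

9

Round 1: R1 [exempt_fee ∧ case_approved → household_head]; R2 [adult_resident → tax_filed]; R5 [case_approved → citizen]. Adds household_head, tax_filed, citizen.
Round 2: R3 [household_head ∧ citizen → income_below_cap]; R4 [household_head → resident]. Adds income_below_cap, resident.
Closure: {adult_resident, case_approved, citizen, exempt_fee, household_head, income_below_cap, renewal_due, resident, tax_filed} — 9 facts.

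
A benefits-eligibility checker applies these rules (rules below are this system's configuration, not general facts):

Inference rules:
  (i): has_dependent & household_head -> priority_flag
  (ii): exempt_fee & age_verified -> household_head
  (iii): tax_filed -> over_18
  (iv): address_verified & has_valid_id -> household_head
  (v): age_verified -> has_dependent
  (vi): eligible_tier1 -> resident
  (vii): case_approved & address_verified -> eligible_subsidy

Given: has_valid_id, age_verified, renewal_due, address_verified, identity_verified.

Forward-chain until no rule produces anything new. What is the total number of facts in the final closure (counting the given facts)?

Round 1 fires (iv), (v), giving household_head, has_dependent.
Round 2 fires (i), giving priority_flag.
Closure: {address_verified, age_verified, has_dependent, has_valid_id, household_head, identity_verified, priority_flag, renewal_due} — 8 facts.

8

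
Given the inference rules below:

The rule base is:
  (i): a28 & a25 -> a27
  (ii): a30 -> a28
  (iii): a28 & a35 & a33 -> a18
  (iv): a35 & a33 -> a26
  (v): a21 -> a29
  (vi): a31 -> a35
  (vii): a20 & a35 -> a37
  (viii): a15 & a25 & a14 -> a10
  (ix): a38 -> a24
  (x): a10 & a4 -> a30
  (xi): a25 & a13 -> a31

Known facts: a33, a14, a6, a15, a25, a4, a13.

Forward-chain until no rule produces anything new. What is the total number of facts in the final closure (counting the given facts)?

Round 1: (viii) [a15 & a25 & a14 -> a10]; (xi) [a25 & a13 -> a31]. Adds a10, a31.
Round 2: (vi) [a31 -> a35]; (x) [a10 & a4 -> a30]. Adds a35, a30.
Round 3: (ii) [a30 -> a28]; (iv) [a35 & a33 -> a26]. Adds a28, a26.
Round 4: (i) [a28 & a25 -> a27]; (iii) [a28 & a35 & a33 -> a18]. Adds a27, a18.
Closure: {a10, a13, a14, a15, a18, a25, a26, a27, a28, a30, a31, a33, a35, a4, a6} — 15 facts.

15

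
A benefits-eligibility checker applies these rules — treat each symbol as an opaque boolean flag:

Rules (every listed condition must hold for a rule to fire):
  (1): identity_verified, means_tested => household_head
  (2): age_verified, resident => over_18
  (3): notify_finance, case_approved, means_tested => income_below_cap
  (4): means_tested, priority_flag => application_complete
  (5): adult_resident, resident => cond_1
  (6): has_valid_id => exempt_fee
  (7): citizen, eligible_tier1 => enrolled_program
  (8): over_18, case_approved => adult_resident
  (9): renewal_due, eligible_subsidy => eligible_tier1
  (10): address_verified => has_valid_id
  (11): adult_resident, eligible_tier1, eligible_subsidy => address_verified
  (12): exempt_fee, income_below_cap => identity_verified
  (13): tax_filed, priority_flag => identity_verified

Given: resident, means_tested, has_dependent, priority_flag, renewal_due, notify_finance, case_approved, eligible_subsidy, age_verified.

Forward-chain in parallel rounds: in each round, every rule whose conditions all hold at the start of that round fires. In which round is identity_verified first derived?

Round 1: (2) [age_verified, resident => over_18]; (3) [notify_finance, case_approved, means_tested => income_below_cap]; (4) [means_tested, priority_flag => application_complete]; (9) [renewal_due, eligible_subsidy => eligible_tier1]. New: over_18, income_below_cap, application_complete, eligible_tier1.
Round 2: (8) [over_18, case_approved => adult_resident]. New: adult_resident.
Round 3: (5) [adult_resident, resident => cond_1]; (11) [adult_resident, eligible_tier1, eligible_subsidy => address_verified]. New: cond_1, address_verified.
Round 4: (10) [address_verified => has_valid_id]. New: has_valid_id.
Round 5: (6) [has_valid_id => exempt_fee]. New: exempt_fee.
Round 6: (12) [exempt_fee, income_below_cap => identity_verified]. New: identity_verified.
identity_verified first appears in round 6.

6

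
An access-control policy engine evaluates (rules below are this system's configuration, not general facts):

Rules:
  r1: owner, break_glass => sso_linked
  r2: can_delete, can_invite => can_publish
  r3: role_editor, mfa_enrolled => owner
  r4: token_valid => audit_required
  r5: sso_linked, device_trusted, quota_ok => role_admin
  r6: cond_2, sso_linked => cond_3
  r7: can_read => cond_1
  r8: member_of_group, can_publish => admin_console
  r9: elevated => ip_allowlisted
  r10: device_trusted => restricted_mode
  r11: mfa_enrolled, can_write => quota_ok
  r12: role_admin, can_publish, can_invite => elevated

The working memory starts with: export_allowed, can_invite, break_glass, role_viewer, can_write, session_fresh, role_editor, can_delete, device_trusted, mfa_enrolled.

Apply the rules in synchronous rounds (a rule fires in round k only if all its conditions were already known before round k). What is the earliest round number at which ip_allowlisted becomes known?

5

Round 1: r2 [can_delete, can_invite => can_publish]; r3 [role_editor, mfa_enrolled => owner]; r10 [device_trusted => restricted_mode]; r11 [mfa_enrolled, can_write => quota_ok]. New: can_publish, owner, restricted_mode, quota_ok.
Round 2: r1 [owner, break_glass => sso_linked]. New: sso_linked.
Round 3: r5 [sso_linked, device_trusted, quota_ok => role_admin]. New: role_admin.
Round 4: r12 [role_admin, can_publish, can_invite => elevated]. New: elevated.
Round 5: r9 [elevated => ip_allowlisted]. New: ip_allowlisted.
ip_allowlisted first appears in round 5.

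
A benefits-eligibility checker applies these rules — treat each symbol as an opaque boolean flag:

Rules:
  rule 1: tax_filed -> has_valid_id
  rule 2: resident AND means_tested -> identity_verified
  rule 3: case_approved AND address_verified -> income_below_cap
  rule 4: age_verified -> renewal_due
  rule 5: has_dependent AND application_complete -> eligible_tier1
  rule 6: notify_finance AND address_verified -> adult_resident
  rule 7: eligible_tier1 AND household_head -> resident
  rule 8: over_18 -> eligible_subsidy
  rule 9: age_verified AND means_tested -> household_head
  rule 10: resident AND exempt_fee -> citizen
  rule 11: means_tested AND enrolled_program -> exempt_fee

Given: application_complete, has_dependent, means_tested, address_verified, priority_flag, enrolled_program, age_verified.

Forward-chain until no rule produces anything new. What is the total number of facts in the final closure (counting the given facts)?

Round 1 fires rule 4, rule 5, rule 9, rule 11, giving renewal_due, eligible_tier1, household_head, exempt_fee.
Round 2 fires rule 7, giving resident.
Round 3 fires rule 2, rule 10, giving identity_verified, citizen.
Closure: {address_verified, age_verified, application_complete, citizen, eligible_tier1, enrolled_program, exempt_fee, has_dependent, household_head, identity_verified, means_tested, priority_flag, renewal_due, resident} — 14 facts.

14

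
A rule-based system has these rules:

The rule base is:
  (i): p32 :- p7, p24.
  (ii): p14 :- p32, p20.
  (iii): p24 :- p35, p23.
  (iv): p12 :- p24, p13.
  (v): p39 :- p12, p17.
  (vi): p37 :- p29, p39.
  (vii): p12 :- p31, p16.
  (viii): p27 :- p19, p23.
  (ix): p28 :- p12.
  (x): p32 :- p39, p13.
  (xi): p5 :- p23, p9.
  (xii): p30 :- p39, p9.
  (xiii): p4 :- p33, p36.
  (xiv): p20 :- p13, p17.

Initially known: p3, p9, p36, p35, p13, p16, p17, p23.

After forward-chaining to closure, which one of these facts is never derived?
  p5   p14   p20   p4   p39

p4

Round 1: (iii) [p24 :- p35, p23.]; (xi) [p5 :- p23, p9.]; (xiv) [p20 :- p13, p17.]. New: p24, p5, p20.
Round 2: (iv) [p12 :- p24, p13.]. New: p12.
Round 3: (v) [p39 :- p12, p17.]; (ix) [p28 :- p12.]. New: p39, p28.
Round 4: (x) [p32 :- p39, p13.]; (xii) [p30 :- p39, p9.]. New: p32, p30.
Round 5: (ii) [p14 :- p32, p20.]. New: p14.
Derived: p20 (round 1), p14 (round 5), p39 (round 3), p5 (round 1). p4 never appears in any round.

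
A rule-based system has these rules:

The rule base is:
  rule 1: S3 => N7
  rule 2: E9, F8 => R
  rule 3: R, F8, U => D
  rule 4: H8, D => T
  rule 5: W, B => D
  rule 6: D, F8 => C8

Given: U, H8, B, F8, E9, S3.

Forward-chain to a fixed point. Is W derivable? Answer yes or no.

no

[1] rule 1 [S3 => N7]; rule 2 [E9, F8 => R]. ⇒ new: N7, R.
[2] rule 3 [R, F8, U => D]. ⇒ new: D.
[3] rule 4 [H8, D => T]; rule 6 [D, F8 => C8]. ⇒ new: T, C8.
Fixed point reached. No rule has W as a consequent, and it is not given.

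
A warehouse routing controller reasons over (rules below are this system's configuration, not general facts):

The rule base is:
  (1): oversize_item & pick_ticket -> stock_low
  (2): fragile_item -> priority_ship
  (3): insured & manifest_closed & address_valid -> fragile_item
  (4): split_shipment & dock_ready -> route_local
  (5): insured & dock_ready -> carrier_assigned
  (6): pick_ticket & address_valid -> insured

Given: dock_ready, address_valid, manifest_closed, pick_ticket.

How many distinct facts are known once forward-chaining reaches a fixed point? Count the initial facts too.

Round 1 fires (6), giving insured.
Round 2 fires (3), (5), giving fragile_item, carrier_assigned.
Round 3 fires (2), giving priority_ship.
Closure: {address_valid, carrier_assigned, dock_ready, fragile_item, insured, manifest_closed, pick_ticket, priority_ship} — 8 facts.

8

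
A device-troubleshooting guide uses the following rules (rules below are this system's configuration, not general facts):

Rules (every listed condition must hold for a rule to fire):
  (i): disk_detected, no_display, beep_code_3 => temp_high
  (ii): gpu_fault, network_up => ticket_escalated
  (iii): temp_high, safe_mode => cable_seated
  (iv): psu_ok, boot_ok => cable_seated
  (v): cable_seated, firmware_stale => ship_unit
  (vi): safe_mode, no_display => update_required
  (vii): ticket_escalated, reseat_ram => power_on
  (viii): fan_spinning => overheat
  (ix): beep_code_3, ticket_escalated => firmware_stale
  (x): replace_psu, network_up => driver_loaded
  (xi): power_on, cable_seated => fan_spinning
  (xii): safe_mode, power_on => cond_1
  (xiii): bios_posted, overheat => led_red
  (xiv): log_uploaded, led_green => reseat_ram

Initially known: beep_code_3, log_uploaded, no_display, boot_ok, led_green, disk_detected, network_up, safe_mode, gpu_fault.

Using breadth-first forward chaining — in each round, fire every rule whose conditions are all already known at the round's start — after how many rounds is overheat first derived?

4

[1] (i) [disk_detected, no_display, beep_code_3 => temp_high]; (ii) [gpu_fault, network_up => ticket_escalated]; (vi) [safe_mode, no_display => update_required]; (xiv) [log_uploaded, led_green => reseat_ram]. ⇒ new: temp_high, ticket_escalated, update_required, reseat_ram.
[2] (iii) [temp_high, safe_mode => cable_seated]; (vii) [ticket_escalated, reseat_ram => power_on]; (ix) [beep_code_3, ticket_escalated => firmware_stale]. ⇒ new: cable_seated, power_on, firmware_stale.
[3] (v) [cable_seated, firmware_stale => ship_unit]; (xi) [power_on, cable_seated => fan_spinning]; (xii) [safe_mode, power_on => cond_1]. ⇒ new: ship_unit, fan_spinning, cond_1.
[4] (viii) [fan_spinning => overheat]. ⇒ new: overheat.
overheat first appears in round 4.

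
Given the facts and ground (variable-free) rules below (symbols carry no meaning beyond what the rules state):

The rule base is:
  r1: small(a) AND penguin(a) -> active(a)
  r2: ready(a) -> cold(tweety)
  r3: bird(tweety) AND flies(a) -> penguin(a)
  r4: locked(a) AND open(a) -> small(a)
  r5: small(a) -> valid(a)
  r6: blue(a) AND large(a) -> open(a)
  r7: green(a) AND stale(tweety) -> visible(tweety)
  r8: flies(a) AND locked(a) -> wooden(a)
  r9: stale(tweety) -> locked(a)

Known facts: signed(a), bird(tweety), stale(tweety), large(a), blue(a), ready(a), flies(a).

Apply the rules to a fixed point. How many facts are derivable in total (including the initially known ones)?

15

Round 1: r2 [ready(a) -> cold(tweety)]; r3 [bird(tweety) AND flies(a) -> penguin(a)]; r6 [blue(a) AND large(a) -> open(a)]; r9 [stale(tweety) -> locked(a)]. New: cold(tweety), penguin(a), open(a), locked(a).
Round 2: r4 [locked(a) AND open(a) -> small(a)]; r8 [flies(a) AND locked(a) -> wooden(a)]. New: small(a), wooden(a).
Round 3: r1 [small(a) AND penguin(a) -> active(a)]; r5 [small(a) -> valid(a)]. New: active(a), valid(a).
Closure: {active(a), bird(tweety), blue(a), cold(tweety), flies(a), large(a), locked(a), open(a), penguin(a), ready(a), signed(a), small(a), stale(tweety), valid(a), wooden(a)} — 15 facts.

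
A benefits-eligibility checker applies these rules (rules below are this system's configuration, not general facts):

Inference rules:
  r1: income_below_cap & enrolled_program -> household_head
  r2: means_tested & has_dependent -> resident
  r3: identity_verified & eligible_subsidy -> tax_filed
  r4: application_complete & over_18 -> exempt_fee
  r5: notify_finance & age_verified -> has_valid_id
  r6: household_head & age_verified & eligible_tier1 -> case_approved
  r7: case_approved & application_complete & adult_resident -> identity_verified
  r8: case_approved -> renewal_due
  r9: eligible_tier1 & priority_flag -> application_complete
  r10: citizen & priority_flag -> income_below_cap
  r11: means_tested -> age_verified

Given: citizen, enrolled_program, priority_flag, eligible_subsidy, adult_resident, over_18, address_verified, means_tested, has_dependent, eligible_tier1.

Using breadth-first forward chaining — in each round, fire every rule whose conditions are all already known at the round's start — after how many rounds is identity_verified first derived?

[1] r2 [means_tested & has_dependent -> resident]; r9 [eligible_tier1 & priority_flag -> application_complete]; r10 [citizen & priority_flag -> income_below_cap]; r11 [means_tested -> age_verified]. ⇒ new: resident, application_complete, income_below_cap, age_verified.
[2] r1 [income_below_cap & enrolled_program -> household_head]; r4 [application_complete & over_18 -> exempt_fee]. ⇒ new: household_head, exempt_fee.
[3] r6 [household_head & age_verified & eligible_tier1 -> case_approved]. ⇒ new: case_approved.
[4] r7 [case_approved & application_complete & adult_resident -> identity_verified]; r8 [case_approved -> renewal_due]. ⇒ new: identity_verified, renewal_due.
identity_verified first appears in round 4.

4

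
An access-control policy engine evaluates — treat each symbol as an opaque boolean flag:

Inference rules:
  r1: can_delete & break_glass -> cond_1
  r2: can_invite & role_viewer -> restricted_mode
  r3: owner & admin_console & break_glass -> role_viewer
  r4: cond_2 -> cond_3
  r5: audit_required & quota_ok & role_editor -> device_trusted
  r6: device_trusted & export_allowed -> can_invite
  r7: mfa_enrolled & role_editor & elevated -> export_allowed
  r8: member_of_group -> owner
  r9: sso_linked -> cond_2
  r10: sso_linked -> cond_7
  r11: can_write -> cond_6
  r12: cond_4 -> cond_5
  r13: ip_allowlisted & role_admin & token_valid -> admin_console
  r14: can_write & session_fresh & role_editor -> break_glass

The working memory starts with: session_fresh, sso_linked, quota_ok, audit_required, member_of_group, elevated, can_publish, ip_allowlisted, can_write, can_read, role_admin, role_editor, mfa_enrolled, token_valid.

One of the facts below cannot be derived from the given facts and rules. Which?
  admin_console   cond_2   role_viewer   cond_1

Round 1 — r5, r7, r8, r9, r10, r11, r13, r14, derive device_trusted, export_allowed, owner, cond_2, cond_7, cond_6, admin_console, break_glass.
Round 2 — r3, r4, r6, derive role_viewer, cond_3, can_invite.
Round 3 — r2, derive restricted_mode.
Derived: cond_2 (round 1), role_viewer (round 2), admin_console (round 1). cond_1 never appears in any round.

cond_1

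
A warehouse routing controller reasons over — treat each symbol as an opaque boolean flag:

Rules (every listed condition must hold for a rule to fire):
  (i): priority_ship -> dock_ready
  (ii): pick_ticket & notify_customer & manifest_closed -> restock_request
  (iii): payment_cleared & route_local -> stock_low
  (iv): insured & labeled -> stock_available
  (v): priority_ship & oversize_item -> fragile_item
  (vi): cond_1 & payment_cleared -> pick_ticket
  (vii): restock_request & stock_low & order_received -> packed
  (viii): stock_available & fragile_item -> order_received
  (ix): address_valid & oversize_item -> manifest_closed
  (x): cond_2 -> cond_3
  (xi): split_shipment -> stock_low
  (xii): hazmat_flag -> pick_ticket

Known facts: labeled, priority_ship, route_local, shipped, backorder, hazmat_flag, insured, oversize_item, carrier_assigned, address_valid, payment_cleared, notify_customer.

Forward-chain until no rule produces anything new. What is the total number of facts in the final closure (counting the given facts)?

21

Round 1: (i) [priority_ship -> dock_ready]; (iii) [payment_cleared & route_local -> stock_low]; (iv) [insured & labeled -> stock_available]; (v) [priority_ship & oversize_item -> fragile_item]; (ix) [address_valid & oversize_item -> manifest_closed]; (xii) [hazmat_flag -> pick_ticket]. Adds dock_ready, stock_low, stock_available, fragile_item, manifest_closed, pick_ticket.
Round 2: (ii) [pick_ticket & notify_customer & manifest_closed -> restock_request]; (viii) [stock_available & fragile_item -> order_received]. Adds restock_request, order_received.
Round 3: (vii) [restock_request & stock_low & order_received -> packed]. Adds packed.
Closure: {address_valid, backorder, carrier_assigned, dock_ready, fragile_item, hazmat_flag, insured, labeled, manifest_closed, notify_customer, order_received, oversize_item, packed, payment_cleared, pick_ticket, priority_ship, restock_request, route_local, shipped, stock_available, stock_low} — 21 facts.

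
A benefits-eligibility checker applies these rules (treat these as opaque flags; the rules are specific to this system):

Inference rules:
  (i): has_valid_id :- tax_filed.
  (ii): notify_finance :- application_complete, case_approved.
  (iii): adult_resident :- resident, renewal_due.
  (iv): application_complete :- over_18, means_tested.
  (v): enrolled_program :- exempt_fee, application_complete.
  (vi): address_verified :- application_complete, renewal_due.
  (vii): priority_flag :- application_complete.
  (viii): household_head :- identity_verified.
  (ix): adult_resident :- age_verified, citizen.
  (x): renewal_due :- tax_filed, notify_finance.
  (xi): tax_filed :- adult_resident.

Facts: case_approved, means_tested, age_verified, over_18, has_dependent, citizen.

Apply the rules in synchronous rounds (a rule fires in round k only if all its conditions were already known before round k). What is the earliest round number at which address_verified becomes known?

4

Round 1: (iv) [application_complete :- over_18, means_tested.]; (ix) [adult_resident :- age_verified, citizen.]. Adds application_complete, adult_resident.
Round 2: (ii) [notify_finance :- application_complete, case_approved.]; (vii) [priority_flag :- application_complete.]; (xi) [tax_filed :- adult_resident.]. Adds notify_finance, priority_flag, tax_filed.
Round 3: (i) [has_valid_id :- tax_filed.]; (x) [renewal_due :- tax_filed, notify_finance.]. Adds has_valid_id, renewal_due.
Round 4: (vi) [address_verified :- application_complete, renewal_due.]. Adds address_verified.
address_verified first appears in round 4.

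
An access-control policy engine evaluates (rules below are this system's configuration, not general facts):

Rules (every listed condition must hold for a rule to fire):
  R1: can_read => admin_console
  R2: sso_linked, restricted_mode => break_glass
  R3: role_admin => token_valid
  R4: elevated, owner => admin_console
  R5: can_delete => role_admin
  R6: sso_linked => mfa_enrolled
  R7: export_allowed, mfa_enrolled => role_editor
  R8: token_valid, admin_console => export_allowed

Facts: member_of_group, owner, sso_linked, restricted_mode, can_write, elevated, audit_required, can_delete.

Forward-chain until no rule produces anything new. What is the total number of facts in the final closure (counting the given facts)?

[1] R2 [sso_linked, restricted_mode => break_glass]; R4 [elevated, owner => admin_console]; R5 [can_delete => role_admin]; R6 [sso_linked => mfa_enrolled]. ⇒ new: break_glass, admin_console, role_admin, mfa_enrolled.
[2] R3 [role_admin => token_valid]. ⇒ new: token_valid.
[3] R8 [token_valid, admin_console => export_allowed]. ⇒ new: export_allowed.
[4] R7 [export_allowed, mfa_enrolled => role_editor]. ⇒ new: role_editor.
Closure: {admin_console, audit_required, break_glass, can_delete, can_write, elevated, export_allowed, member_of_group, mfa_enrolled, owner, restricted_mode, role_admin, role_editor, sso_linked, token_valid} — 15 facts.

15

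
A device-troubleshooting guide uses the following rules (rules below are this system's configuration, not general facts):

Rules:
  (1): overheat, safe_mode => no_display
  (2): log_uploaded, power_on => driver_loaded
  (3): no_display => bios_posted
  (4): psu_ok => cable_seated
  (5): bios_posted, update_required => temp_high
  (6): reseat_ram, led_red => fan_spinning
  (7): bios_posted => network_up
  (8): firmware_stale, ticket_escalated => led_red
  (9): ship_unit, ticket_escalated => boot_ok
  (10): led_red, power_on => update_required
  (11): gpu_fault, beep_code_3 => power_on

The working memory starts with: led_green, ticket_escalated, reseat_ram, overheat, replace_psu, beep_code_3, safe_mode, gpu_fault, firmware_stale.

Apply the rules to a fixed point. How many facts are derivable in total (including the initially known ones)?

Round 1: (1) [overheat, safe_mode => no_display]; (8) [firmware_stale, ticket_escalated => led_red]; (11) [gpu_fault, beep_code_3 => power_on]. Adds no_display, led_red, power_on.
Round 2: (3) [no_display => bios_posted]; (6) [reseat_ram, led_red => fan_spinning]; (10) [led_red, power_on => update_required]. Adds bios_posted, fan_spinning, update_required.
Round 3: (5) [bios_posted, update_required => temp_high]; (7) [bios_posted => network_up]. Adds temp_high, network_up.
Closure: {beep_code_3, bios_posted, fan_spinning, firmware_stale, gpu_fault, led_green, led_red, network_up, no_display, overheat, power_on, replace_psu, reseat_ram, safe_mode, temp_high, ticket_escalated, update_required} — 17 facts.

17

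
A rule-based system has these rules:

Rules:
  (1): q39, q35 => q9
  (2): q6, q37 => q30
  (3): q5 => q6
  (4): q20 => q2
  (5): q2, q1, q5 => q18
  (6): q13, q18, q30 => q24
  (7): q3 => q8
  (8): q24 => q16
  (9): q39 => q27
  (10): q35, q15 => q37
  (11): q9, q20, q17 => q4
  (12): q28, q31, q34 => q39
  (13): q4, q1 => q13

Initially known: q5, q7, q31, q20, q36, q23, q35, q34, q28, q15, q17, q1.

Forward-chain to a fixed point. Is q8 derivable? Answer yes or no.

no

Round 1: (3) [q5 => q6]; (4) [q20 => q2]; (10) [q35, q15 => q37]; (12) [q28, q31, q34 => q39]. New: q6, q2, q37, q39.
Round 2: (1) [q39, q35 => q9]; (2) [q6, q37 => q30]; (5) [q2, q1, q5 => q18]; (9) [q39 => q27]. New: q9, q30, q18, q27.
Round 3: (11) [q9, q20, q17 => q4]. New: q4.
Round 4: (13) [q4, q1 => q13]. New: q13.
Round 5: (6) [q13, q18, q30 => q24]. New: q24.
Round 6: (8) [q24 => q16]. New: q16.
Fixed point reached. q8 is concluded only by (7); (7) needs q3 (never derived).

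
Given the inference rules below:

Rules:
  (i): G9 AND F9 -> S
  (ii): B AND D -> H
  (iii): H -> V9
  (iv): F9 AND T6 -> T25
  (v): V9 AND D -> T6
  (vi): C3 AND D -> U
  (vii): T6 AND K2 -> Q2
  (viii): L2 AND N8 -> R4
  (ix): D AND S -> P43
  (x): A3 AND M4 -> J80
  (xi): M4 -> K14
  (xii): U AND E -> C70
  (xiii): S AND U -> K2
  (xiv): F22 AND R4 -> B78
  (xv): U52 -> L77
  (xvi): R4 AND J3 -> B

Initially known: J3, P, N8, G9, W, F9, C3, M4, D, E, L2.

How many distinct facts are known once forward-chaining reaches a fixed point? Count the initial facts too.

[1] (i) [G9 AND F9 -> S]; (vi) [C3 AND D -> U]; (viii) [L2 AND N8 -> R4]; (xi) [M4 -> K14]. ⇒ new: S, U, R4, K14.
[2] (ix) [D AND S -> P43]; (xii) [U AND E -> C70]; (xiii) [S AND U -> K2]; (xvi) [R4 AND J3 -> B]. ⇒ new: P43, C70, K2, B.
[3] (ii) [B AND D -> H]. ⇒ new: H.
[4] (iii) [H -> V9]. ⇒ new: V9.
[5] (v) [V9 AND D -> T6]. ⇒ new: T6.
[6] (iv) [F9 AND T6 -> T25]; (vii) [T6 AND K2 -> Q2]. ⇒ new: T25, Q2.
Closure: {B, C3, C70, D, E, F9, G9, H, J3, K14, K2, L2, M4, N8, P, P43, Q2, R4, S, T25, T6, U, V9, W} — 24 facts.

24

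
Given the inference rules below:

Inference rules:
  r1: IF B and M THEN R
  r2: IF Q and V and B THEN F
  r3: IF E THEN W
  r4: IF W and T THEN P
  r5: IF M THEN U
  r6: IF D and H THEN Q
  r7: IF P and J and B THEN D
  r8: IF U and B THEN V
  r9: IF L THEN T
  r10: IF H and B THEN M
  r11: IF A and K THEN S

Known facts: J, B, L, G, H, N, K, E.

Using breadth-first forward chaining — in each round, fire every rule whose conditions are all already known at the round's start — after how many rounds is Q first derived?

Round 1 — r3, r9, r10, derive W, T, M.
Round 2 — r1, r4, r5, derive R, P, U.
Round 3 — r7, r8, derive D, V.
Round 4 — r6, derive Q.
Q first appears in round 4.

4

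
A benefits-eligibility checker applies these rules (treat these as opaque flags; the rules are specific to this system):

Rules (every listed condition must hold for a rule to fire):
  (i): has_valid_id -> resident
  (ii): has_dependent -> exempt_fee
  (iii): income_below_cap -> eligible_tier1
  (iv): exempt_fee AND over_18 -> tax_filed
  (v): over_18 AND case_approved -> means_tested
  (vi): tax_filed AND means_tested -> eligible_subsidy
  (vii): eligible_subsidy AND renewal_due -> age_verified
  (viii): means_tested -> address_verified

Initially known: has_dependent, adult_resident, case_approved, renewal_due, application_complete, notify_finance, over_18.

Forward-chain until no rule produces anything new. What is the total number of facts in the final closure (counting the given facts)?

13

[1] (ii) [has_dependent -> exempt_fee]; (v) [over_18 AND case_approved -> means_tested]. ⇒ new: exempt_fee, means_tested.
[2] (iv) [exempt_fee AND over_18 -> tax_filed]; (viii) [means_tested -> address_verified]. ⇒ new: tax_filed, address_verified.
[3] (vi) [tax_filed AND means_tested -> eligible_subsidy]. ⇒ new: eligible_subsidy.
[4] (vii) [eligible_subsidy AND renewal_due -> age_verified]. ⇒ new: age_verified.
Closure: {address_verified, adult_resident, age_verified, application_complete, case_approved, eligible_subsidy, exempt_fee, has_dependent, means_tested, notify_finance, over_18, renewal_due, tax_filed} — 13 facts.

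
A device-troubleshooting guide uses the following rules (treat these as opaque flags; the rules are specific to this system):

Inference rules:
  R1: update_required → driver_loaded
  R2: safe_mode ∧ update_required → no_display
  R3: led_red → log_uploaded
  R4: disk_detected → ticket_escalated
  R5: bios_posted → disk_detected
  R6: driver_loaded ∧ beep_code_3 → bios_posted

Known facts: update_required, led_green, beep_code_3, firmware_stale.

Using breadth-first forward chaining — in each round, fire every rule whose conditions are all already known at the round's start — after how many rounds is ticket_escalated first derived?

4

Round 1: R1 [update_required → driver_loaded]. New: driver_loaded.
Round 2: R6 [driver_loaded ∧ beep_code_3 → bios_posted]. New: bios_posted.
Round 3: R5 [bios_posted → disk_detected]. New: disk_detected.
Round 4: R4 [disk_detected → ticket_escalated]. New: ticket_escalated.
ticket_escalated first appears in round 4.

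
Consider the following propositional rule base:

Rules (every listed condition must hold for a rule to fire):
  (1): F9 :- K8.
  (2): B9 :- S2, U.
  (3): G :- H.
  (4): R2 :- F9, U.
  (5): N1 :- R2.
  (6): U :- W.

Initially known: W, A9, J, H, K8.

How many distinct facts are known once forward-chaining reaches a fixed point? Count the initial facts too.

Round 1: (1) [F9 :- K8.]; (3) [G :- H.]; (6) [U :- W.]. New: F9, G, U.
Round 2: (4) [R2 :- F9, U.]. New: R2.
Round 3: (5) [N1 :- R2.]. New: N1.
Closure: {A9, F9, G, H, J, K8, N1, R2, U, W} — 10 facts.

10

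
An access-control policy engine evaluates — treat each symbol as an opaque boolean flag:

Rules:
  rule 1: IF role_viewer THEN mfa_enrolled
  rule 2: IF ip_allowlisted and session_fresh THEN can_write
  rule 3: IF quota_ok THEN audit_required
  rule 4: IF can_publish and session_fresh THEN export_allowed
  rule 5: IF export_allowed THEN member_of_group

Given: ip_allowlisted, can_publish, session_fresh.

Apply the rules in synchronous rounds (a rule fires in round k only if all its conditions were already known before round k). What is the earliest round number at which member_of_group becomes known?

2

Round 1 fires rule 2, rule 4, giving can_write, export_allowed.
Round 2 fires rule 5, giving member_of_group.
member_of_group first appears in round 2.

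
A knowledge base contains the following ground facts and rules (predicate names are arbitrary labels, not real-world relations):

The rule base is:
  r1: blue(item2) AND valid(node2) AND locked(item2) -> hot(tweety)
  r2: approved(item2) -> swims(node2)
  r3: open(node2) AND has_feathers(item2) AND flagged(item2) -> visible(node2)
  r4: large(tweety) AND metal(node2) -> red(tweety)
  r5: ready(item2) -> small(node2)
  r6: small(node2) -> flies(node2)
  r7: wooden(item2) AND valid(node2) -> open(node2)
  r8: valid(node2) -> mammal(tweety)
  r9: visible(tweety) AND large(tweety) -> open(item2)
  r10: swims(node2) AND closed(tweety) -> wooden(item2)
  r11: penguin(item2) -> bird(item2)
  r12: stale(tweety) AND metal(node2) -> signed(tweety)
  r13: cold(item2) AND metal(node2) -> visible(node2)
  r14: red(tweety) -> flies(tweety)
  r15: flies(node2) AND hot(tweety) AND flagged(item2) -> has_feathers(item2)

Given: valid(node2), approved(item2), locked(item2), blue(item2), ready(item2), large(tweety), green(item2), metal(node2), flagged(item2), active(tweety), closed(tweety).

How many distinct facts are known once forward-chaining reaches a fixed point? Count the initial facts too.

22

[1] r1 [blue(item2) AND valid(node2) AND locked(item2) -> hot(tweety)]; r2 [approved(item2) -> swims(node2)]; r4 [large(tweety) AND metal(node2) -> red(tweety)]; r5 [ready(item2) -> small(node2)]; r8 [valid(node2) -> mammal(tweety)]. ⇒ new: hot(tweety), swims(node2), red(tweety), small(node2), mammal(tweety).
[2] r6 [small(node2) -> flies(node2)]; r10 [swims(node2) AND closed(tweety) -> wooden(item2)]; r14 [red(tweety) -> flies(tweety)]. ⇒ new: flies(node2), wooden(item2), flies(tweety).
[3] r7 [wooden(item2) AND valid(node2) -> open(node2)]; r15 [flies(node2) AND hot(tweety) AND flagged(item2) -> has_feathers(item2)]. ⇒ new: open(node2), has_feathers(item2).
[4] r3 [open(node2) AND has_feathers(item2) AND flagged(item2) -> visible(node2)]. ⇒ new: visible(node2).
Closure: {active(tweety), approved(item2), blue(item2), closed(tweety), flagged(item2), flies(node2), flies(tweety), green(item2), has_feathers(item2), hot(tweety), large(tweety), locked(item2), mammal(tweety), metal(node2), open(node2), ready(item2), red(tweety), small(node2), swims(node2), valid(node2), visible(node2), wooden(item2)} — 22 facts.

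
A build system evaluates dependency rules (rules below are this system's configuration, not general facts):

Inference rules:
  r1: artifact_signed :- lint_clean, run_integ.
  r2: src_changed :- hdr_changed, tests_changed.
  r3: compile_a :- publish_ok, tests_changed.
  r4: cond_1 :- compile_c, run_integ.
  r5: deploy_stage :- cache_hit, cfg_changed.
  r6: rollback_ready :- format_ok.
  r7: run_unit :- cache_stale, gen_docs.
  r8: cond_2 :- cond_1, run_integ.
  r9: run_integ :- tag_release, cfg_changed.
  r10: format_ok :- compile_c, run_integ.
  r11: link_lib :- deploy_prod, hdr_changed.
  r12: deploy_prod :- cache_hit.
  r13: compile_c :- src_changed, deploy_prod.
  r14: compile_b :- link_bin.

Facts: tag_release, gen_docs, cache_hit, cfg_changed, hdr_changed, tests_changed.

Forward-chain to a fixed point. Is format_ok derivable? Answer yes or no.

yes

Round 1 — r2, r5, r9, r12, derive src_changed, deploy_stage, run_integ, deploy_prod.
Round 2 — r11, r13, derive link_lib, compile_c.
Round 3 — r4, r10, derive cond_1, format_ok.
Round 4 — r6, r8, derive rollback_ready, cond_2.
format_ok appears in round 3, so it is derivable.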